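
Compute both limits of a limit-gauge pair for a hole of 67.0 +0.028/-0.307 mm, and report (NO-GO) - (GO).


GO = nominal - lower_tol (smallest hole = maximum material condition)
GO = 67.0 - 0.307 = 66.693
NO-GO = nominal + upper_tol (largest hole = least material condition)
NO-GO = 67.0 + 0.028 = 67.028
spread = NO-GO - GO = 67.028 - 66.693 = 0.3350

0.3350


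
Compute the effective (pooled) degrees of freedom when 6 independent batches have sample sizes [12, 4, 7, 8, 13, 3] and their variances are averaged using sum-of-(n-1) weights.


nu = sum_i (n_i - 1)
nu = ((12 - 1) + (4 - 1) + (7 - 1) + (8 - 1) + (13 - 1) + (3 - 1))
nu = 11 + 3 + 6 + 7 + 12 + 2
nu = 41

41


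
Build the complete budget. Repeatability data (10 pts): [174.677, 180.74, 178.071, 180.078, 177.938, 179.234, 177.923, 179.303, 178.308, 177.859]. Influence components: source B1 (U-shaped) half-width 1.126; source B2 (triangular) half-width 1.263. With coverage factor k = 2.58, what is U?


mean = (174.677 + 180.74 + 178.071 + 180.078 + 177.938 + 179.234 + 177.923 + 179.303 + 178.308 + 177.859) / 10 = 178.4131
s = sqrt(sum((x - mean)^2)/(n-1)) = 1.6503071
u_A = s / sqrt(n) = 1.6503071 / sqrt(10) = 0.52187293
u_B1 = 1.126 / sqrt(2) = 0.79620224
u_B2 = 1.263 / sqrt(6) = 0.51561759
uc = sqrt(0.52187293^2 + 0.79620224^2 + 0.51561759^2) = 1.0826592
U = k * uc = 2.58 * 1.0826592
U = 2.7933

2.7933


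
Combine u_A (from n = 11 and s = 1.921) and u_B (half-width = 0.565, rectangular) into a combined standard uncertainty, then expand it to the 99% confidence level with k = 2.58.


u_A = s / sqrt(n) = 1.921 / sqrt(11) = 0.57920329
u_B = half_width / sqrt(3) = 0.565 / sqrt(3) = 0.3262029
uc = sqrt(u_A^2 + u_B^2) = sqrt(0.57920329^2 + 0.3262029^2) = 0.66474415
U = k * uc = 2.58 * 0.66474415
U = 1.7150

1.7150


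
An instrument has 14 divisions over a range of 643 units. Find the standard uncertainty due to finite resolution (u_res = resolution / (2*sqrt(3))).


resolution = range / divisions
resolution = 643 / 14 = 45.928571
u_res = resolution / (2*sqrt(3))
u_res = 45.928571 / 3.4641016
u_res = 13.2584

13.2584


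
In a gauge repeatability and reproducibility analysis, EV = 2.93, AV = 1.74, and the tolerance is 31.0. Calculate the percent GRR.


GRR = sqrt(EV^2 + AV^2) = sqrt(2.93^2 + 1.74^2) = 3.4077118
%GRR = GRR / tol * 100 = 3.4077118 / 31.0 * 100
%GRR = 10.9926

10.9926


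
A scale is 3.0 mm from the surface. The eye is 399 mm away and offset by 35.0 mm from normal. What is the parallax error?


error = h * offset / d
= 3.0 * 35.0 / 399
= 0.2632

0.2632


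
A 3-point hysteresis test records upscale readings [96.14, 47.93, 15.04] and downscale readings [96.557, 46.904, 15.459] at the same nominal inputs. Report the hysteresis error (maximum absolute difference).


|96.14 - 96.557| = 0.4170
|47.93 - 46.904| = 1.0260
|15.04 - 15.459| = 0.4190
hysteresis = max(diffs) = 1.0260

1.0260


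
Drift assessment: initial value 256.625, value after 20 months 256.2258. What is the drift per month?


rate = (v2 - v1) / months
= (256.2258 - 256.625) / 20
= -0.3992 / 20
= -0.0200

-0.0200


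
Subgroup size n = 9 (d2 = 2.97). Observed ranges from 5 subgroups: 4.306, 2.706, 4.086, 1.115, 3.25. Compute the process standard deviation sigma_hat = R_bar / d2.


R_bar = (4.306 + 2.706 + 4.086 + 1.115 + 3.25) / 5
R_bar = 15.463 / 5 = 3.0926
sigma_hat = R_bar / d2 = 3.0926 / 2.97 = 1.0413

1.0413


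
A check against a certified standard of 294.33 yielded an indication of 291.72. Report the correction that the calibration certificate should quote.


Correction = standard - reading
= 294.33 - 291.72
= 2.6100

2.6100


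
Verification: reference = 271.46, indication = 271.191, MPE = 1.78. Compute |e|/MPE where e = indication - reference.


e = indication - reference = 271.191 - 271.46 = -0.2690
|e| = 0.2690
ratio = |e| / MPE = 0.2690 / 1.78
ratio = 0.1511

0.1511


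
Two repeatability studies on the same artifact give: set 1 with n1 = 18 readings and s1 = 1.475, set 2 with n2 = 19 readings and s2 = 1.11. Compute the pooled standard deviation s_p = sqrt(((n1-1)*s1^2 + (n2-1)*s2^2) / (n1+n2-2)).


s_p = sqrt(((n1-1)*s1^2 + (n2-1)*s2^2) / (n1+n2-2))
numerator = (18-1)*1.475^2 + (19-1)*1.11^2 = 36.985625 + 22.1778 = 59.163425
denominator = 18 + 19 - 2 = 35
s_p^2 = 59.163425 / 35 = 1.6903836
s_p = sqrt(1.6903836) = 1.3001

1.3001


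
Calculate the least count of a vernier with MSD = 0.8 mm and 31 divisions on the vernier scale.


LC = MSD / n_div
= 0.8 / 31
= 0.0258

0.0258


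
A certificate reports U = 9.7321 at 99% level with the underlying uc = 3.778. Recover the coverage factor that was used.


k = U / uc
k = 9.7321 / 3.778
k = 2.576

2.576


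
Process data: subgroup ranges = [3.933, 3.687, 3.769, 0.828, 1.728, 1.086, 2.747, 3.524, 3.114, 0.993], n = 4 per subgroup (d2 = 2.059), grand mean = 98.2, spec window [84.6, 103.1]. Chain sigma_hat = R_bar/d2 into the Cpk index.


R_bar = (3.933 + 3.687 + 3.769 + 0.828 + 1.728 + 1.086 + 2.747 + 3.524 + 3.114 + 0.993) / 10 = 2.5409
sigma = R_bar / d2 = 2.5409 / 2.059 = 1.2340457
Cp = (USL - LSL)/(6*sigma) = (103.1 - 84.6)/(6*1.2340457) = 2.4986
Cpu = (103.1 - 98.2)/(3*1.2340457) = 1.3236
Cpl = (98.2 - 84.6)/(3*1.2340457) = 3.6736
Cpk = min(Cpu, Cpl) = 1.3236

1.3236


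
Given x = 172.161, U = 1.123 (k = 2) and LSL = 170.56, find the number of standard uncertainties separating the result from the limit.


u = U / k = 1.123 / 2 = 0.5615
margin = |LSL - x| = |170.56 - 172.161| = 1.601
z = margin / u = 1.601 / 0.5615
z = 2.8513

2.8513


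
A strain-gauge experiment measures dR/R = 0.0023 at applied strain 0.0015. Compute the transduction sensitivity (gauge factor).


GF = (dR/R) / epsilon
= 0.0023 / 0.0015
= 1.5333

1.5333


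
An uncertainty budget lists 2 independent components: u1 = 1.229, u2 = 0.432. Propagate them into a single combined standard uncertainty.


uc = sqrt(1.229^2 + 0.432^2)
uc = sqrt(1.697065)
uc = 1.3027

1.3027


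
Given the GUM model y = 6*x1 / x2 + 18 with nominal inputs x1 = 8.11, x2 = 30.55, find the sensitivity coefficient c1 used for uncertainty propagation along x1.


y = 6*x1 / x2 + 18
dy/dx1 = 6/x2
Evaluate at x2 = 30.55: c1 = 6 / 30.55
c1 = 0.1964

0.1964


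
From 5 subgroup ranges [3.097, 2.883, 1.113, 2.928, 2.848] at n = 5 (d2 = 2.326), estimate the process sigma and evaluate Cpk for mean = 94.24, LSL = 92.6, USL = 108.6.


R_bar = (3.097 + 2.883 + 1.113 + 2.928 + 2.848) / 5 = 2.5738
sigma = R_bar / d2 = 2.5738 / 2.326 = 1.1065348
Cp = (USL - LSL)/(6*sigma) = (108.6 - 92.6)/(6*1.1065348) = 2.4099
Cpu = (108.6 - 94.24)/(3*1.1065348) = 4.3258
Cpl = (94.24 - 92.6)/(3*1.1065348) = 0.4940
Cpk = min(Cpu, Cpl) = 0.4940

0.4940


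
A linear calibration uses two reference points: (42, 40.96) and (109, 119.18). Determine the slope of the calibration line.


slope = (y2 - y1) / (x2 - x1)
= (119.18 - 40.96) / (109 - 42)
= 78.2200 / 67
= 1.1675

1.1675


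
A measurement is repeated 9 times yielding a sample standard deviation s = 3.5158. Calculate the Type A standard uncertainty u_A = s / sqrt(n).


u_A = s / sqrt(n)
u_A = 3.5158 / sqrt(9)
u_A = 3.5158 / 3
u_A = 1.1719

1.1719


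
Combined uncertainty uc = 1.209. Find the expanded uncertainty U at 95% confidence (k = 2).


U = k * uc
U = 2 * 1.209
U = 2.4180

2.4180


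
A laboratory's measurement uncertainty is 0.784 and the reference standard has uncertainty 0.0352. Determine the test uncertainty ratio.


TUR = u_lab / u_ref
= 0.784 / 0.0352
= 22.2727

22.2727


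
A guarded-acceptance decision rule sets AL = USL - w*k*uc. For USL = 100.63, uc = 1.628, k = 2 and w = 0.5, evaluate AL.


U = k * uc = 2 * 1.628 = 3.256
guard band g = w * U = 0.5 * 3.256 = 1.628
AL = USL - g = 100.63 - 1.628
AL = 99.0020

99.0020


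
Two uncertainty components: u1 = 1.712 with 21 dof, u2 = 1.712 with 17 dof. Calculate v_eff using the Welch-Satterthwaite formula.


uc = sqrt(u1^2 + u2^2) = sqrt(1.712^2 + 1.712^2) = 2.4211336
v_eff = uc^4 / (u1^4/v1 + u2^4/v2)
= 2.4211336^4 / (1.712^4/21 + 1.712^4/17)
= 34.36173 / 0.9143878
v_eff = 37.5789

37.5789


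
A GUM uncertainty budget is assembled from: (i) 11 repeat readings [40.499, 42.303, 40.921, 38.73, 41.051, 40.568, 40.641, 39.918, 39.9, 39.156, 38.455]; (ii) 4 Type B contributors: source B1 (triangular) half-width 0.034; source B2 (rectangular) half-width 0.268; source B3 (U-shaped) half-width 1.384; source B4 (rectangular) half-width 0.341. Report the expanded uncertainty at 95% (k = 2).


mean = (40.499 + 42.303 + 40.921 + 38.73 + 41.051 + 40.568 + 40.641 + 39.918 + 39.9 + 39.156 + 38.455) / 11 = 40.19472727
s = sqrt(sum((x - mean)^2)/(n-1)) = 1.1203141
u_A = s / sqrt(n) = 1.1203141 / sqrt(11) = 0.33778741
u_B1 = 0.034 / sqrt(6) = 0.013880442
u_B2 = 0.268 / sqrt(3) = 0.15472987
u_B3 = 1.384 / sqrt(2) = 0.97863579
u_B4 = 0.341 / sqrt(3) = 0.19687644
uc = sqrt(0.33778741^2 + 0.013880442^2 + 0.15472987^2 + 0.97863579^2 + 0.19687644^2) = 1.0652336
U = k * uc = 2 * 1.0652336
U = 2.1305

2.1305


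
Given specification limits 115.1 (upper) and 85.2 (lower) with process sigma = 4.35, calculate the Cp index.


Cp = (USL - LSL) / (6 * sigma)
= (115.1 - 85.2) / (6 * 4.35)
= 29.9000 / 26.1000
= 1.1456

1.1456


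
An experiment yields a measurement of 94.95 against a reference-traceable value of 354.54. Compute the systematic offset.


Systematic error = measured - true
= 94.95 - 354.54
= -259.5900

-259.5900


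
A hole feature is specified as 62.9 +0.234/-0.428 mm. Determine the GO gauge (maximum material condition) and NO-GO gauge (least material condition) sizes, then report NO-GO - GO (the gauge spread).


GO = nominal - lower_tol (smallest hole = maximum material condition)
GO = 62.9 - 0.428 = 62.472
NO-GO = nominal + upper_tol (largest hole = least material condition)
NO-GO = 62.9 + 0.234 = 63.134
spread = NO-GO - GO = 63.134 - 62.472 = 0.6620

0.6620


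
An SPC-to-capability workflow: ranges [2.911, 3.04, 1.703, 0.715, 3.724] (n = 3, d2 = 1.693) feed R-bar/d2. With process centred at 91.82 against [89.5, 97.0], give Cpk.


R_bar = (2.911 + 3.04 + 1.703 + 0.715 + 3.724) / 5 = 2.4186
sigma = R_bar / d2 = 2.4186 / 1.693 = 1.4285883
Cp = (USL - LSL)/(6*sigma) = (97.0 - 89.5)/(6*1.4285883) = 0.8750
Cpu = (97.0 - 91.82)/(3*1.4285883) = 1.2087
Cpl = (91.82 - 89.5)/(3*1.4285883) = 0.5413
Cpk = min(Cpu, Cpl) = 0.5413

0.5413


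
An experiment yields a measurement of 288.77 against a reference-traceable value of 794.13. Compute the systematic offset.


Systematic error = measured - true
= 288.77 - 794.13
= -505.3600

-505.3600


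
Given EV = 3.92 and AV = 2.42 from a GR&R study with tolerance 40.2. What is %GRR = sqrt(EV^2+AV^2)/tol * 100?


GRR = sqrt(EV^2 + AV^2) = sqrt(3.92^2 + 2.42^2) = 4.606821
%GRR = GRR / tol * 100 = 4.606821 / 40.2 * 100
%GRR = 11.4598

11.4598


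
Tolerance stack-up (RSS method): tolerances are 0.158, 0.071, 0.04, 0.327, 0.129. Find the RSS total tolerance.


RSS = sqrt(0.158^2 + 0.071^2 + 0.04^2 + 0.327^2 + 0.129^2)
= sqrt(0.155175)
= 0.3939

0.3939


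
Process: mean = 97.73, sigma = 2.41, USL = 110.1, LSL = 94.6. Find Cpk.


Cpu = (USL - mean) / (3*sigma) = (110.1 - 97.73) / (3*2.41) = 1.7109
Cpl = (mean - LSL) / (3*sigma) = (97.73 - 94.6) / (3*2.41) = 0.4329
Cpk = min(Cpu, Cpl) = 0.4329

0.4329


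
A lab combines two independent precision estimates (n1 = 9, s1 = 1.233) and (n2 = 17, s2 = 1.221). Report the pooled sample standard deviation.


s_p = sqrt(((n1-1)*s1^2 + (n2-1)*s2^2) / (n1+n2-2))
numerator = (9-1)*1.233^2 + (17-1)*1.221^2 = 12.162312 + 23.853456 = 36.015768
denominator = 9 + 17 - 2 = 24
s_p^2 = 36.015768 / 24 = 1.500657
s_p = sqrt(1.500657) = 1.2250

1.2250


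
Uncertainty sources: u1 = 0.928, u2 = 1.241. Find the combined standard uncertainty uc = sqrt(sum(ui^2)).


uc = sqrt(0.928^2 + 1.241^2)
uc = sqrt(2.401265)
uc = 1.5496

1.5496


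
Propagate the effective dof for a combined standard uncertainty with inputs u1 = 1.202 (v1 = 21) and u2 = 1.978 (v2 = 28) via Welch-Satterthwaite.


uc = sqrt(u1^2 + u2^2) = sqrt(1.202^2 + 1.978^2) = 2.3145816
v_eff = uc^4 / (u1^4/v1 + u2^4/v2)
= 2.3145816^4 / (1.202^4/21 + 1.978^4/28)
= 28.700535 / 0.64610033
v_eff = 44.4212

44.4212


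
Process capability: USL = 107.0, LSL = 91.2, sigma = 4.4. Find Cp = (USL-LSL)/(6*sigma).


Cp = (USL - LSL) / (6 * sigma)
= (107.0 - 91.2) / (6 * 4.4)
= 15.8000 / 26.4000
= 0.5985

0.5985


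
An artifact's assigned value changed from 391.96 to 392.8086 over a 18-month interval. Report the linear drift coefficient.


rate = (v2 - v1) / months
= (392.8086 - 391.96) / 18
= 0.8486 / 18
= 0.0471

0.0471


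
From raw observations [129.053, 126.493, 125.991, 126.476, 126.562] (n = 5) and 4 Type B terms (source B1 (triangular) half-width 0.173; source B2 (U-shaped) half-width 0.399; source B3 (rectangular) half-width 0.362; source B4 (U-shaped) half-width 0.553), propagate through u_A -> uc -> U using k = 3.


mean = (129.053 + 126.493 + 125.991 + 126.476 + 126.562) / 5 = 126.915
s = sqrt(sum((x - mean)^2)/(n-1)) = 1.2165765
u_A = s / sqrt(n) = 1.2165765 / sqrt(5) = 0.54406955
u_B1 = 0.173 / sqrt(6) = 0.070626954
u_B2 = 0.399 / sqrt(2) = 0.28213561
u_B3 = 0.362 / sqrt(3) = 0.2090008
u_B4 = 0.553 / sqrt(2) = 0.39103005
uc = sqrt(0.54406955^2 + 0.070626954^2 + 0.28213561^2 + 0.2090008^2 + 0.39103005^2) = 0.7597277
U = k * uc = 3 * 0.7597277
U = 2.2792

2.2792


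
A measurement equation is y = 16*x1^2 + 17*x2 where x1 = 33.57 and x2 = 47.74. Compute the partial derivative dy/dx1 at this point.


y = 16*x1^2 + 17*x2
dy/dx1 = 2*16*x1
Evaluate at x1 = 33.57: c1 = 32 * 33.57
c1 = 1074.2400

1074.2400


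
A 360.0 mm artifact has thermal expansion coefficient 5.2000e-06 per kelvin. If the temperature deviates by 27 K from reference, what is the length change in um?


dL = L * alpha * dT
= 360.0 * 5.2000e-06 * 27
= 0.0505440 mm
dL_um = 0.0505440 * 1000 = 50.5440 um

50.5440


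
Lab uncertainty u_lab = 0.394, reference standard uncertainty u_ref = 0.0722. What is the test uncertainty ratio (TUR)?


TUR = u_lab / u_ref
= 0.394 / 0.0722
= 5.4571

5.4571


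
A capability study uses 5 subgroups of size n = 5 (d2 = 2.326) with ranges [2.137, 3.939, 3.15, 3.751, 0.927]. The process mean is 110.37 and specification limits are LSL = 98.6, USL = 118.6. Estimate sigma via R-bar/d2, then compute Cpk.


R_bar = (2.137 + 3.939 + 3.15 + 3.751 + 0.927) / 5 = 2.7808
sigma = R_bar / d2 = 2.7808 / 2.326 = 1.1955288
Cp = (USL - LSL)/(6*sigma) = (118.6 - 98.6)/(6*1.1955288) = 2.7882
Cpu = (118.6 - 110.37)/(3*1.1955288) = 2.2947
Cpl = (110.37 - 98.6)/(3*1.1955288) = 3.2817
Cpk = min(Cpu, Cpl) = 2.2947

2.2947


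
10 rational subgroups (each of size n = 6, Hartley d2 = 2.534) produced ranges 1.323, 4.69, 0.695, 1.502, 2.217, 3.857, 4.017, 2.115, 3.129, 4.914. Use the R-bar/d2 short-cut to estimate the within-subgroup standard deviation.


R_bar = (1.323 + 4.69 + 0.695 + 1.502 + 2.217 + 3.857 + 4.017 + 2.115 + 3.129 + 4.914) / 10
R_bar = 28.459 / 10 = 2.8459
sigma_hat = R_bar / d2 = 2.8459 / 2.534 = 1.1231

1.1231


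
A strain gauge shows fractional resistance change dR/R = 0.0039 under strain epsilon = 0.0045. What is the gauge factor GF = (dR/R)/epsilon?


GF = (dR/R) / epsilon
= 0.0039 / 0.0045
= 0.8667

0.8667


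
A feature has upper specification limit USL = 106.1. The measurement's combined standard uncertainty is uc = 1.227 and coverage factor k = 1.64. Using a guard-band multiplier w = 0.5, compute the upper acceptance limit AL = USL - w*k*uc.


U = k * uc = 1.64 * 1.227 = 2.01228
guard band g = w * U = 0.5 * 2.01228 = 1.00614
AL = USL - g = 106.1 - 1.00614
AL = 105.0939

105.0939


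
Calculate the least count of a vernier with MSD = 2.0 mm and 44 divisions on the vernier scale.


LC = MSD / n_div
= 2.0 / 44
= 0.0455

0.0455


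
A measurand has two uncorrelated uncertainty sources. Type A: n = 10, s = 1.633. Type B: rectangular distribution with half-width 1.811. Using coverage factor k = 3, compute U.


u_A = s / sqrt(n) = 1.633 / sqrt(10) = 0.51639994
u_B = half_width / sqrt(3) = 1.811 / sqrt(3) = 1.0455813
uc = sqrt(u_A^2 + u_B^2) = sqrt(0.51639994^2 + 1.0455813^2) = 1.1661514
U = k * uc = 3 * 1.1661514
U = 3.4985

3.4985


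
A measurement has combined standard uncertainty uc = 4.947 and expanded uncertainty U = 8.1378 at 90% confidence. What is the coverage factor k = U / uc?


k = U / uc
k = 8.1378 / 4.947
k = 1.645

1.645


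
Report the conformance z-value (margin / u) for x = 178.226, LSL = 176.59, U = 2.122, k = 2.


u = U / k = 2.122 / 2 = 1.061
margin = |LSL - x| = |176.59 - 178.226| = 1.636
z = margin / u = 1.636 / 1.061
z = 1.5419

1.5419


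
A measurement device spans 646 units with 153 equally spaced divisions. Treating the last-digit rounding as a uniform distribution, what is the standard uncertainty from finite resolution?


resolution = range / divisions
resolution = 646 / 153 = 4.2222222
u_res = resolution / (2*sqrt(3))
u_res = 4.2222222 / 3.4641016
u_res = 1.2189

1.2189


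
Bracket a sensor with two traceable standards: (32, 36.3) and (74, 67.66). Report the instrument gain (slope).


slope = (y2 - y1) / (x2 - x1)
= (67.66 - 36.3) / (74 - 32)
= 31.3600 / 42
= 0.7467

0.7467


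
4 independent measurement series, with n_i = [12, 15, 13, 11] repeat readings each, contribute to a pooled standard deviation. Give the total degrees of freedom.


nu = sum_i (n_i - 1)
nu = ((12 - 1) + (15 - 1) + (13 - 1) + (11 - 1))
nu = 11 + 14 + 12 + 10
nu = 47

47


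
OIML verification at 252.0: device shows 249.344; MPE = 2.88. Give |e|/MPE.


e = indication - reference = 249.344 - 252.0 = -2.6560
|e| = 2.6560
ratio = |e| / MPE = 2.6560 / 2.88
ratio = 0.9222

0.9222


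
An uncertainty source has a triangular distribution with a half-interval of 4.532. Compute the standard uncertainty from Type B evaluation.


u_B = half_width / sqrt(6)
u_B = 4.532 / 2.4494897
u_B = 1.8502

1.8502


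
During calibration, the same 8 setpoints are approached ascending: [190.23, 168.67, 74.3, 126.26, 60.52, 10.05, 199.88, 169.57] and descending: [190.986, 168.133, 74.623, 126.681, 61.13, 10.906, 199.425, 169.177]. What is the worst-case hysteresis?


|190.23 - 190.986| = 0.7560
|168.67 - 168.133| = 0.5370
|74.3 - 74.623| = 0.3230
|126.26 - 126.681| = 0.4210
|60.52 - 61.13| = 0.6100
|10.05 - 10.906| = 0.8560
|199.88 - 199.425| = 0.4550
|169.57 - 169.177| = 0.3930
hysteresis = max(diffs) = 0.8560

0.8560


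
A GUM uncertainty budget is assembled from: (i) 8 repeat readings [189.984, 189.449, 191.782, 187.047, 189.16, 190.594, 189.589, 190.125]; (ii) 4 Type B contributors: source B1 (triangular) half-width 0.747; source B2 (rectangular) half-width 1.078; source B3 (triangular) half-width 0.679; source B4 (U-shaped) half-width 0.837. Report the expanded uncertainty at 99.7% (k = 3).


mean = (189.984 + 189.449 + 191.782 + 187.047 + 189.16 + 190.594 + 189.589 + 190.125) / 8 = 189.71625
s = sqrt(sum((x - mean)^2)/(n-1)) = 1.3521654
u_A = s / sqrt(n) = 1.3521654 / sqrt(8) = 0.47806266
u_B1 = 0.747 / sqrt(6) = 0.30496147
u_B2 = 1.078 / sqrt(3) = 0.62238359
u_B3 = 0.679 / sqrt(6) = 0.27720059
u_B4 = 0.837 / sqrt(2) = 0.59184838
uc = sqrt(0.47806266^2 + 0.30496147^2 + 0.62238359^2 + 0.27720059^2 + 0.59184838^2) = 1.0658477
U = k * uc = 3 * 1.0658477
U = 3.1975

3.1975


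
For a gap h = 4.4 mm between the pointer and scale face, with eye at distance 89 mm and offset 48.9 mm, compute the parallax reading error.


error = h * offset / d
= 4.4 * 48.9 / 89
= 2.4175

2.4175


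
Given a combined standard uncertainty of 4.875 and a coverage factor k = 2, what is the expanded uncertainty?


U = k * uc
U = 2 * 4.875
U = 9.7500

9.7500


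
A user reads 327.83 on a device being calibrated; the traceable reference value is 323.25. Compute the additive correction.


Correction = standard - reading
= 323.25 - 327.83
= -4.5800

-4.5800


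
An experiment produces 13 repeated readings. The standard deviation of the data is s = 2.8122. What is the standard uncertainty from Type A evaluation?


u_A = s / sqrt(n)
u_A = 2.8122 / sqrt(13)
u_A = 2.8122 / 3.6055513
u_A = 0.7800

0.7800


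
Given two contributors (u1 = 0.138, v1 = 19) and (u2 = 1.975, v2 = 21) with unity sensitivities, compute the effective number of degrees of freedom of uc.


uc = sqrt(u1^2 + u2^2) = sqrt(0.138^2 + 1.975^2) = 1.9798154
v_eff = uc^4 / (u1^4/v1 + u2^4/v2)
= 1.9798154^4 / (0.138^4/19 + 1.975^4/21)
= 15.363805 / 0.72453696
v_eff = 21.2050

21.2050


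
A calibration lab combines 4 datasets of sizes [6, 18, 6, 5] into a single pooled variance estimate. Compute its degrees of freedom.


nu = sum_i (n_i - 1)
nu = ((6 - 1) + (18 - 1) + (6 - 1) + (5 - 1))
nu = 5 + 17 + 5 + 4
nu = 31

31


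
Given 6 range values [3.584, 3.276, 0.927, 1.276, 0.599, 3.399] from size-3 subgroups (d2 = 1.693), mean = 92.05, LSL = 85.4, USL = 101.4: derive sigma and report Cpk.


R_bar = (3.584 + 3.276 + 0.927 + 1.276 + 0.599 + 3.399) / 6 = 2.1768333
sigma = R_bar / d2 = 2.1768333 / 1.693 = 1.2857846
Cp = (USL - LSL)/(6*sigma) = (101.4 - 85.4)/(6*1.2857846) = 2.0740
Cpu = (101.4 - 92.05)/(3*1.2857846) = 2.4239
Cpl = (92.05 - 85.4)/(3*1.2857846) = 1.7240
Cpk = min(Cpu, Cpl) = 1.7240

1.7240


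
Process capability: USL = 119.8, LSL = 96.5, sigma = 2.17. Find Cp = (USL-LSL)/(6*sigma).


Cp = (USL - LSL) / (6 * sigma)
= (119.8 - 96.5) / (6 * 2.17)
= 23.3000 / 13.0200
= 1.7896

1.7896


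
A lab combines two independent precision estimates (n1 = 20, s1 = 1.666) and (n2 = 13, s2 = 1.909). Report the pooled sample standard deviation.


s_p = sqrt(((n1-1)*s1^2 + (n2-1)*s2^2) / (n1+n2-2))
numerator = (20-1)*1.666^2 + (13-1)*1.909^2 = 52.735564 + 43.731372 = 96.466936
denominator = 20 + 13 - 2 = 31
s_p^2 = 96.466936 / 31 = 3.1118366
s_p = sqrt(3.1118366) = 1.7640

1.7640


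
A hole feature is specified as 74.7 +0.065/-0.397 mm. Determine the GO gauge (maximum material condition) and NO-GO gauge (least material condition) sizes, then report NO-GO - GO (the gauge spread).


GO = nominal - lower_tol (smallest hole = maximum material condition)
GO = 74.7 - 0.397 = 74.303
NO-GO = nominal + upper_tol (largest hole = least material condition)
NO-GO = 74.7 + 0.065 = 74.765
spread = NO-GO - GO = 74.765 - 74.303 = 0.4620

0.4620


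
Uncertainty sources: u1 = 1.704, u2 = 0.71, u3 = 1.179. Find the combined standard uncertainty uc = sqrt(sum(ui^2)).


uc = sqrt(1.704^2 + 0.71^2 + 1.179^2)
uc = sqrt(4.797757)
uc = 2.1904

2.1904


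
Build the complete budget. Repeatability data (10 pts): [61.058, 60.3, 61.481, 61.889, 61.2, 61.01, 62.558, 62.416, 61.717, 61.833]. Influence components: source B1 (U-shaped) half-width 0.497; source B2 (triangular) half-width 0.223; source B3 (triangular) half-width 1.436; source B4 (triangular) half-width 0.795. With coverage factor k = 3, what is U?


mean = (61.058 + 60.3 + 61.481 + 61.889 + 61.2 + 61.01 + 62.558 + 62.416 + 61.717 + 61.833) / 10 = 61.5462
s = sqrt(sum((x - mean)^2)/(n-1)) = 0.68412146
u_A = s / sqrt(n) = 0.68412146 / sqrt(10) = 0.2163382
u_B1 = 0.497 / sqrt(2) = 0.35143207
u_B2 = 0.223 / sqrt(6) = 0.091039369
u_B3 = 1.436 / sqrt(6) = 0.58624455
u_B4 = 0.795 / sqrt(6) = 0.32455739
uc = sqrt(0.2163382^2 + 0.35143207^2 + 0.091039369^2 + 0.58624455^2 + 0.32455739^2) = 0.79222159
U = k * uc = 3 * 0.79222159
U = 2.3767

2.3767


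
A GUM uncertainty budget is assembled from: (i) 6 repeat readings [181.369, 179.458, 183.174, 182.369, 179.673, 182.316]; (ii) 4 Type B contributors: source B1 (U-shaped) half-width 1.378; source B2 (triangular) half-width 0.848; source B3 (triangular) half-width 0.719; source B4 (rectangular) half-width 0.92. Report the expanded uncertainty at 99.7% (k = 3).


mean = (181.369 + 179.458 + 183.174 + 182.369 + 179.673 + 182.316) / 6 = 181.3931667
s = sqrt(sum((x - mean)^2)/(n-1)) = 1.5283761
u_A = s / sqrt(n) = 1.5283761 / sqrt(6) = 0.62395693
u_B1 = 1.378 / sqrt(2) = 0.97439314
u_B2 = 0.848 / sqrt(6) = 0.34619455
u_B3 = 0.719 / sqrt(6) = 0.29353052
u_B4 = 0.92 / sqrt(3) = 0.53116225
uc = sqrt(0.62395693^2 + 0.97439314^2 + 0.34619455^2 + 0.29353052^2 + 0.53116225^2) = 1.3516318
U = k * uc = 3 * 1.3516318
U = 4.0549

4.0549


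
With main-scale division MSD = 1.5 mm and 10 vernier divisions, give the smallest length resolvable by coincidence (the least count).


LC = MSD / n_div
= 1.5 / 10
= 0.1500

0.1500


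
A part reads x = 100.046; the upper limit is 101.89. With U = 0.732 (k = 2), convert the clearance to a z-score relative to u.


u = U / k = 0.732 / 2 = 0.366
margin = |USL - x| = |101.89 - 100.046| = 1.844
z = margin / u = 1.844 / 0.366
z = 5.0383

5.0383


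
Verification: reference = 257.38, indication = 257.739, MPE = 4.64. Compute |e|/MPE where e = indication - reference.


e = indication - reference = 257.739 - 257.38 = 0.3590
|e| = 0.3590
ratio = |e| / MPE = 0.3590 / 4.64
ratio = 0.0774

0.0774


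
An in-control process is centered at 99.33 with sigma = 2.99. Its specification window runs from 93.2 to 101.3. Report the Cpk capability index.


Cpu = (USL - mean) / (3*sigma) = (101.3 - 99.33) / (3*2.99) = 0.2196
Cpl = (mean - LSL) / (3*sigma) = (99.33 - 93.2) / (3*2.99) = 0.6834
Cpk = min(Cpu, Cpl) = 0.2196

0.2196


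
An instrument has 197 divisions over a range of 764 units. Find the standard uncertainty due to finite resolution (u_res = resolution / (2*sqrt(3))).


resolution = range / divisions
resolution = 764 / 197 = 3.8781726
u_res = resolution / (2*sqrt(3))
u_res = 3.8781726 / 3.4641016
u_res = 1.1195

1.1195


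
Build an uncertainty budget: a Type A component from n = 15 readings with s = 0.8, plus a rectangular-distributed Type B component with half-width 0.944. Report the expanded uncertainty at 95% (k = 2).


u_A = s / sqrt(n) = 0.8 / sqrt(15) = 0.20655911
u_B = half_width / sqrt(3) = 0.944 / sqrt(3) = 0.54501865
uc = sqrt(u_A^2 + u_B^2) = sqrt(0.20655911^2 + 0.54501865^2) = 0.58284817
U = k * uc = 2 * 0.58284817
U = 1.1657

1.1657


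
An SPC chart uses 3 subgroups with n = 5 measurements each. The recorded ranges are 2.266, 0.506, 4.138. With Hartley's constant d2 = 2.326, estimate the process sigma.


R_bar = (2.266 + 0.506 + 4.138) / 3
R_bar = 6.91 / 3 = 2.3033333
sigma_hat = R_bar / d2 = 2.3033333 / 2.326 = 0.9903

0.9903


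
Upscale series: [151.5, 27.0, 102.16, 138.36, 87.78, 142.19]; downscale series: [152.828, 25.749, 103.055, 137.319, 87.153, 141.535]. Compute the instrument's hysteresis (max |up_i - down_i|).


|151.5 - 152.828| = 1.3280
|27.0 - 25.749| = 1.2510
|102.16 - 103.055| = 0.8950
|138.36 - 137.319| = 1.0410
|87.78 - 87.153| = 0.6270
|142.19 - 141.535| = 0.6550
hysteresis = max(diffs) = 1.3280

1.3280


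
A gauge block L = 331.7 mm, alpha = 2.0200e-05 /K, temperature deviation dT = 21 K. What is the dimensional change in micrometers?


dL = L * alpha * dT
= 331.7 * 2.0200e-05 * 21
= 0.1407071 mm
dL_um = 0.1407071 * 1000 = 140.7071 um

140.7071


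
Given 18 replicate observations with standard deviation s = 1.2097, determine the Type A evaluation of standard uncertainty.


u_A = s / sqrt(n)
u_A = 1.2097 / sqrt(18)
u_A = 1.2097 / 4.2426407
u_A = 0.2851

0.2851


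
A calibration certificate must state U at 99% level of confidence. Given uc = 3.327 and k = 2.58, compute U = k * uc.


U = k * uc
U = 2.58 * 3.327
U = 8.5837

8.5837


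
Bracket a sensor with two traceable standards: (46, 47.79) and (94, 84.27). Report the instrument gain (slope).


slope = (y2 - y1) / (x2 - x1)
= (84.27 - 47.79) / (94 - 46)
= 36.4800 / 48
= 0.7600

0.7600


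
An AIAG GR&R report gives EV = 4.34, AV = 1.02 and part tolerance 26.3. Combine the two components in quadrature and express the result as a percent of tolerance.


GRR = sqrt(EV^2 + AV^2) = sqrt(4.34^2 + 1.02^2) = 4.4582508
%GRR = GRR / tol * 100 = 4.4582508 / 26.3 * 100
%GRR = 16.9515

16.9515


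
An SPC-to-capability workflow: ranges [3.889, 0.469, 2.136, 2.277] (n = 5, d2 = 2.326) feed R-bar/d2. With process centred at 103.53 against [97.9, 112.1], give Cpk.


R_bar = (3.889 + 0.469 + 2.136 + 2.277) / 4 = 2.19275
sigma = R_bar / d2 = 2.19275 / 2.326 = 0.94271281
Cp = (USL - LSL)/(6*sigma) = (112.1 - 97.9)/(6*0.94271281) = 2.5105
Cpu = (112.1 - 103.53)/(3*0.94271281) = 3.0303
Cpl = (103.53 - 97.9)/(3*0.94271281) = 1.9907
Cpk = min(Cpu, Cpl) = 1.9907

1.9907


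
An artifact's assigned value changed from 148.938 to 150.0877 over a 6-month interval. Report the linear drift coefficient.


rate = (v2 - v1) / months
= (150.0877 - 148.938) / 6
= 1.1497 / 6
= 0.1916

0.1916


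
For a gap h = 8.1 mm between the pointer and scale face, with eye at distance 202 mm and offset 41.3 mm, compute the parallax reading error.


error = h * offset / d
= 8.1 * 41.3 / 202
= 1.6561

1.6561


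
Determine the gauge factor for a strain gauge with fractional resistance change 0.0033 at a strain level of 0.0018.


GF = (dR/R) / epsilon
= 0.0033 / 0.0018
= 1.8333

1.8333


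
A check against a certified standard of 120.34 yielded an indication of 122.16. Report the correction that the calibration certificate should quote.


Correction = standard - reading
= 120.34 - 122.16
= -1.8200

-1.8200


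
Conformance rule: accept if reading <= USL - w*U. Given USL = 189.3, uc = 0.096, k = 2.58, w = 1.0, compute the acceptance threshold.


U = k * uc = 2.58 * 0.096 = 0.24768
guard band g = w * U = 1.0 * 0.24768 = 0.24768
AL = USL - g = 189.3 - 0.24768
AL = 189.0523

189.0523


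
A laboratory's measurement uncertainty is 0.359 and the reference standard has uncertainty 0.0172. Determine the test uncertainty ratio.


TUR = u_lab / u_ref
= 0.359 / 0.0172
= 20.8721

20.8721


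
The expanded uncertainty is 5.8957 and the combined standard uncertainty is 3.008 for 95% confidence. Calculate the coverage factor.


k = U / uc
k = 5.8957 / 3.008
k = 1.96

1.96


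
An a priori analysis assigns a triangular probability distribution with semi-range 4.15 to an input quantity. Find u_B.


u_B = half_width / sqrt(6)
u_B = 4.15 / 2.4494897
u_B = 1.6942

1.6942


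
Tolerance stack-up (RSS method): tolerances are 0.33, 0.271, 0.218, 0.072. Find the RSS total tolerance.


RSS = sqrt(0.33^2 + 0.271^2 + 0.218^2 + 0.072^2)
= sqrt(0.235049)
= 0.4848

0.4848


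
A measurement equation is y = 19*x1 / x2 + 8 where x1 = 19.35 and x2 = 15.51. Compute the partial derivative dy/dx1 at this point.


y = 19*x1 / x2 + 8
dy/dx1 = 19/x2
Evaluate at x2 = 15.51: c1 = 19 / 15.51
c1 = 1.2250

1.2250


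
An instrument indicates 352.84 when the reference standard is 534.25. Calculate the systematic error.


Systematic error = measured - true
= 352.84 - 534.25
= -181.4100

-181.4100


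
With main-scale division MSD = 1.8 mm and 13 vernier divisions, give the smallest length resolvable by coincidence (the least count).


LC = MSD / n_div
= 1.8 / 13
= 0.1385

0.1385


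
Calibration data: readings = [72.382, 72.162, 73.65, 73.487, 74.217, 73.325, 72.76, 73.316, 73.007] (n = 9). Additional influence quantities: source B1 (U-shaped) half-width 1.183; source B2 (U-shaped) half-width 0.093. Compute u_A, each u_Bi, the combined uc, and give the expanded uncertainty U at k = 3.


mean = (72.382 + 72.162 + 73.65 + 73.487 + 74.217 + 73.325 + 72.76 + 73.316 + 73.007) / 9 = 73.14511111
s = sqrt(sum((x - mean)^2)/(n-1)) = 0.64211962
u_A = s / sqrt(n) = 0.64211962 / sqrt(9) = 0.21403987
u_B1 = 1.183 / sqrt(2) = 0.83650732
u_B2 = 0.093 / sqrt(2) = 0.065760931
uc = sqrt(0.21403987^2 + 0.83650732^2 + 0.065760931^2) = 0.86595731
U = k * uc = 3 * 0.86595731
U = 2.5979

2.5979


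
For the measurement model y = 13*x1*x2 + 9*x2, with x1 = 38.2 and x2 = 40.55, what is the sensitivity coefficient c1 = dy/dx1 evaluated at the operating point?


y = 13*x1*x2 + 9*x2
dy/dx1 = 13*x2
Evaluate at x2 = 40.55: c1 = 13 * 40.55
c1 = 527.1500

527.1500


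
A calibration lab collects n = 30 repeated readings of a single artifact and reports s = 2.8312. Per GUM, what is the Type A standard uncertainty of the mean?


u_A = s / sqrt(n)
u_A = 2.8312 / sqrt(30)
u_A = 2.8312 / 5.4772256
u_A = 0.5169

0.5169


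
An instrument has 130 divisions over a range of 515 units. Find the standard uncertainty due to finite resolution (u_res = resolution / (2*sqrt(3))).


resolution = range / divisions
resolution = 515 / 130 = 3.9615385
u_res = resolution / (2*sqrt(3))
u_res = 3.9615385 / 3.4641016
u_res = 1.1436

1.1436


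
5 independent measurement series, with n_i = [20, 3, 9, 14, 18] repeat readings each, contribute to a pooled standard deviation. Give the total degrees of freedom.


nu = sum_i (n_i - 1)
nu = ((20 - 1) + (3 - 1) + (9 - 1) + (14 - 1) + (18 - 1))
nu = 19 + 2 + 8 + 13 + 17
nu = 59

59


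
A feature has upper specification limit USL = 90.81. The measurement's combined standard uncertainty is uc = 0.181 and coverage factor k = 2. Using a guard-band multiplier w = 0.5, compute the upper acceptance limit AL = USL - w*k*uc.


U = k * uc = 2 * 0.181 = 0.362
guard band g = w * U = 0.5 * 0.362 = 0.181
AL = USL - g = 90.81 - 0.181
AL = 90.6290

90.6290


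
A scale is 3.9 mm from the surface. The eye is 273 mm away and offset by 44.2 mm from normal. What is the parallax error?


error = h * offset / d
= 3.9 * 44.2 / 273
= 0.6314

0.6314


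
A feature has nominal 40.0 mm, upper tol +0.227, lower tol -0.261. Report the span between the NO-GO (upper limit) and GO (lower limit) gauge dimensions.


GO = nominal - lower_tol (smallest hole = maximum material condition)
GO = 40.0 - 0.261 = 39.739
NO-GO = nominal + upper_tol (largest hole = least material condition)
NO-GO = 40.0 + 0.227 = 40.227
spread = NO-GO - GO = 40.227 - 39.739 = 0.4880

0.4880


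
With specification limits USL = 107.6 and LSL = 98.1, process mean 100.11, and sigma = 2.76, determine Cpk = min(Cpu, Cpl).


Cpu = (USL - mean) / (3*sigma) = (107.6 - 100.11) / (3*2.76) = 0.9046
Cpl = (mean - LSL) / (3*sigma) = (100.11 - 98.1) / (3*2.76) = 0.2428
Cpk = min(Cpu, Cpl) = 0.2428

0.2428


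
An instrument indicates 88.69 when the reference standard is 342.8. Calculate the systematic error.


Systematic error = measured - true
= 88.69 - 342.8
= -254.1100

-254.1100


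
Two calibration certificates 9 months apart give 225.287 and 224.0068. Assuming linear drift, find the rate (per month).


rate = (v2 - v1) / months
= (224.0068 - 225.287) / 9
= -1.2802 / 9
= -0.1422

-0.1422


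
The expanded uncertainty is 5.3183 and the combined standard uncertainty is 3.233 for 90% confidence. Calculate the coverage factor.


k = U / uc
k = 5.3183 / 3.233
k = 1.645

1.645


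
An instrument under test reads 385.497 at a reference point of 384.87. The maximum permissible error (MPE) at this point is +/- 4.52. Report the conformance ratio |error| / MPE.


e = indication - reference = 385.497 - 384.87 = 0.6270
|e| = 0.6270
ratio = |e| / MPE = 0.6270 / 4.52
ratio = 0.1387

0.1387


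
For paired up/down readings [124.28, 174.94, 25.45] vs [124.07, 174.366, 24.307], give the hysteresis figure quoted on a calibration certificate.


|124.28 - 124.07| = 0.2100
|174.94 - 174.366| = 0.5740
|25.45 - 24.307| = 1.1430
hysteresis = max(diffs) = 1.1430

1.1430


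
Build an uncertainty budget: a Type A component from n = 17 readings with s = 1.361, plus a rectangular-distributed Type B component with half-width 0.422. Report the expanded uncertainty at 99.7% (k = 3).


u_A = s / sqrt(n) = 1.361 / sqrt(17) = 0.33009099
u_B = half_width / sqrt(3) = 0.422 / sqrt(3) = 0.24364181
uc = sqrt(u_A^2 + u_B^2) = sqrt(0.33009099^2 + 0.24364181^2) = 0.4102699
U = k * uc = 3 * 0.4102699
U = 1.2308

1.2308


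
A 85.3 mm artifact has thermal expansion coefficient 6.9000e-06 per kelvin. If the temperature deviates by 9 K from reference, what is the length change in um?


dL = L * alpha * dT
= 85.3 * 6.9000e-06 * 9
= 0.0052971 mm
dL_um = 0.0052971 * 1000 = 5.2971 um

5.2971


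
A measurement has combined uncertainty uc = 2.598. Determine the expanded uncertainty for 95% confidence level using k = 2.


U = k * uc
U = 2 * 2.598
U = 5.1960

5.1960


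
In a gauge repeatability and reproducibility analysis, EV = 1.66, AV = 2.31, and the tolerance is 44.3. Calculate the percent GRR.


GRR = sqrt(EV^2 + AV^2) = sqrt(1.66^2 + 2.31^2) = 2.8445914
%GRR = GRR / tol * 100 = 2.8445914 / 44.3 * 100
%GRR = 6.4212

6.4212


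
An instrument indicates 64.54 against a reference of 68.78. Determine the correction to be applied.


Correction = standard - reading
= 68.78 - 64.54
= 4.2400

4.2400


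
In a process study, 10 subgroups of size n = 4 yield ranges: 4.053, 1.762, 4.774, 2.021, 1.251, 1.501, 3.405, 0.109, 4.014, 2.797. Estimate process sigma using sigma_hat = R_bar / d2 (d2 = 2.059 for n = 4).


R_bar = (4.053 + 1.762 + 4.774 + 2.021 + 1.251 + 1.501 + 3.405 + 0.109 + 4.014 + 2.797) / 10
R_bar = 25.687 / 10 = 2.5687
sigma_hat = R_bar / d2 = 2.5687 / 2.059 = 1.2475

1.2475


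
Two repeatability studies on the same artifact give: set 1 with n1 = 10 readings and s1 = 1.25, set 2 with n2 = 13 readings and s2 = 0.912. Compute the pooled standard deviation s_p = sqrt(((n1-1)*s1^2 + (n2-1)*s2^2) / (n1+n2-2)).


s_p = sqrt(((n1-1)*s1^2 + (n2-1)*s2^2) / (n1+n2-2))
numerator = (10-1)*1.25^2 + (13-1)*0.912^2 = 14.0625 + 9.980928 = 24.043428
denominator = 10 + 13 - 2 = 21
s_p^2 = 24.043428 / 21 = 1.1449251
s_p = sqrt(1.1449251) = 1.0700

1.0700


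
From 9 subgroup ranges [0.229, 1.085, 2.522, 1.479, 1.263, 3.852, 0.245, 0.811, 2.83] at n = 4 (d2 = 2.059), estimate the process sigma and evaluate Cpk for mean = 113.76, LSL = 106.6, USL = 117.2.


R_bar = (0.229 + 1.085 + 2.522 + 1.479 + 1.263 + 3.852 + 0.245 + 0.811 + 2.83) / 9 = 1.5906667
sigma = R_bar / d2 = 1.5906667 / 2.059 = 0.77254332
Cp = (USL - LSL)/(6*sigma) = (117.2 - 106.6)/(6*0.77254332) = 2.2868
Cpu = (117.2 - 113.76)/(3*0.77254332) = 1.4843
Cpl = (113.76 - 106.6)/(3*0.77254332) = 3.0894
Cpk = min(Cpu, Cpl) = 1.4843

1.4843


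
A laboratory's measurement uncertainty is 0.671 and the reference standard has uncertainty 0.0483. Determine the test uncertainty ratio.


TUR = u_lab / u_ref
= 0.671 / 0.0483
= 13.8923

13.8923


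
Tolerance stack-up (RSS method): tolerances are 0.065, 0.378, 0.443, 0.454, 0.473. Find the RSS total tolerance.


RSS = sqrt(0.065^2 + 0.378^2 + 0.443^2 + 0.454^2 + 0.473^2)
= sqrt(0.773203)
= 0.8793

0.8793


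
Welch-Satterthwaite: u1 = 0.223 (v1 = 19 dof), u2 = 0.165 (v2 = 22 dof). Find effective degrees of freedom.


uc = sqrt(u1^2 + u2^2) = sqrt(0.223^2 + 0.165^2) = 0.27740584
v_eff = uc^4 / (u1^4/v1 + u2^4/v2)
= 0.27740584^4 / (0.223^4/19 + 0.165^4/22)
= 0.0059219181 / 0.00016384743
v_eff = 36.1429

36.1429


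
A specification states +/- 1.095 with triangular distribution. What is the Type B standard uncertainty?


u_B = half_width / sqrt(6)
u_B = 1.095 / 2.4494897
u_B = 0.4470

0.4470


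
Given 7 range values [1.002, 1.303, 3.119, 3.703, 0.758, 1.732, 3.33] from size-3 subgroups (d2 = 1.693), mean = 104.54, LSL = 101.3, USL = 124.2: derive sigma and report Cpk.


R_bar = (1.002 + 1.303 + 3.119 + 3.703 + 0.758 + 1.732 + 3.33) / 7 = 2.1352857
sigma = R_bar / d2 = 2.1352857 / 1.693 = 1.2612438
Cp = (USL - LSL)/(6*sigma) = (124.2 - 101.3)/(6*1.2612438) = 3.0261
Cpu = (124.2 - 104.54)/(3*1.2612438) = 5.1959
Cpl = (104.54 - 101.3)/(3*1.2612438) = 0.8563
Cpk = min(Cpu, Cpl) = 0.8563

0.8563


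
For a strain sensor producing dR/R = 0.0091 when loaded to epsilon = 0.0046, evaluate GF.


GF = (dR/R) / epsilon
= 0.0091 / 0.0046
= 1.9783

1.9783


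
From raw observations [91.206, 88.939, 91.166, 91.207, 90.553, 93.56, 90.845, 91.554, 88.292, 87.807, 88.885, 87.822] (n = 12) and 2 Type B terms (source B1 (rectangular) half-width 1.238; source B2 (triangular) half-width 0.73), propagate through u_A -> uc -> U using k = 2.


mean = (91.206 + 88.939 + 91.166 + 91.207 + 90.553 + 93.56 + 90.845 + 91.554 + 88.292 + 87.807 + 88.885 + 87.822) / 12 = 90.153
s = sqrt(sum((x - mean)^2)/(n-1)) = 1.7821699
u_A = s / sqrt(n) = 1.7821699 / sqrt(12) = 0.51446814
u_B1 = 1.238 / sqrt(3) = 0.71475963
u_B2 = 0.73 / sqrt(6) = 0.29802125
uc = sqrt(0.51446814^2 + 0.71475963^2 + 0.29802125^2) = 0.92971795
U = k * uc = 2 * 0.92971795
U = 1.8594

1.8594
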